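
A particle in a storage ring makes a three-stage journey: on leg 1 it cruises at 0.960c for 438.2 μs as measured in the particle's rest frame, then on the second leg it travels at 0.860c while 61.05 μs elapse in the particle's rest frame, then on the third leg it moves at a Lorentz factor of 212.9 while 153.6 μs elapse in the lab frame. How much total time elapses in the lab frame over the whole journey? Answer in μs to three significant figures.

Leg 1: γ = 1/√(1 − 0.960²) = 25/7 ≈ 3.571; Δt_1 = 3.571 × 438.2 = 1565 μs.
Leg 2: γ = 1/√(1 − 0.860²) = 1/√0.2604 = 1.960; Δt_2 = 1.960 × 61.05 = 119.6 μs.
Leg 3: 153.6 μs is already measured in the lab frame.
Total: 1565 + 119.6 + 153.6 μs.

Δt = 1840 μs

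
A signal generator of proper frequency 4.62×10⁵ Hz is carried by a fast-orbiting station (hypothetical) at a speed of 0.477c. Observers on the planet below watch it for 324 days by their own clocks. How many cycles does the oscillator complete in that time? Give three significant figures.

γ = 1/√(1 − 0.477²) = 1/√0.7725 = 1.138
During 324 days of lab time, the oscillator's proper time advances by τ = Δt/γ = 324/1.138 = 284.8 days = 2.460×10⁷ s.
N = f × τ = 4.62×10⁵ × 2.460×10⁷ = 1.137×10¹³.

N = 1.14×10¹³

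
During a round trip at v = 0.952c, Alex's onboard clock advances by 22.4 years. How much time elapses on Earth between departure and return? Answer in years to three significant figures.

Δt = 73.2 years

γ = 1/√(1 − 0.952²) = 1/√0.09370 = 3.267
Earth-frame duration is the dilated interval: Δt = γτ = 3.267 × 22.4 years.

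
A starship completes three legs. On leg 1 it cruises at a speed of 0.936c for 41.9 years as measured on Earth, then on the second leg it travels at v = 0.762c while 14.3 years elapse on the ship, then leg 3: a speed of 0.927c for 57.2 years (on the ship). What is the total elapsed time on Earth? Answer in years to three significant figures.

Leg 1: 41.9 years is already measured on Earth.
Leg 2: γ = 1/√(1 − 0.762²) = 1/√0.4194 = 1.544; Δt_2 = 1.544 × 14.3 = 22.08 years.
Leg 3: γ = 1/√(1 − 0.927²) = 1/√0.1407 = 2.666; Δt_3 = 2.666 × 57.2 = 152.5 years.
Total: 41.90 + 22.08 + 152.5 years.

Δt = 216 years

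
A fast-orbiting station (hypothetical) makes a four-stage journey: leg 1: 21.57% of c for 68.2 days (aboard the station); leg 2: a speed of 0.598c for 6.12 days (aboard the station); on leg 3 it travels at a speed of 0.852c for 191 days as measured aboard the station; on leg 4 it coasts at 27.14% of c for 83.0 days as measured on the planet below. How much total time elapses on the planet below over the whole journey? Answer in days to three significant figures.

Leg 1: β = 0.2157; γ = 1/√(1 − 0.2157²) = 1/√0.9535 = 1.024; Δt_1 = 1.024 × 68.2 = 69.84 days.
Leg 2: γ = 1/√(1 − 0.598²) = 1/√0.6424 = 1.248; Δt_2 = 1.248 × 6.12 = 7.636 days.
Leg 3: γ = 1/√(1 − 0.852²) = 1/√0.2741 = 1.910; Δt_3 = 1.910 × 191 = 364.8 days.
Leg 4: 83.0 days is already measured on the planet below.
Total: 69.84 + 7.636 + 364.8 + 83.00 days.

Δt = 525 days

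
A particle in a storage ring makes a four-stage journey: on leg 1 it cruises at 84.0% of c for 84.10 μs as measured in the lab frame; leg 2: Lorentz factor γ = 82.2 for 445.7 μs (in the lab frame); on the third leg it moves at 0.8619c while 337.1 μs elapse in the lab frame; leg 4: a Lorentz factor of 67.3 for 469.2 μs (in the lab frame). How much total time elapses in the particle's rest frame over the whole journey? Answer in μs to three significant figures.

τ = 229 μs

Leg 1: β = 0.840; γ = 1/√(1 − 0.840²) = 1/√0.2944 = 1.843; τ_1 = 84.10/1.843 = 45.63 μs.
Leg 2: γ = 82.2; τ_2 = 445.7/82.20 = 5.422 μs.
Leg 3: γ = 1/√(1 − 0.8619²) = 1/√0.2571 = 1.972; τ_3 = 337.1/1.972 = 170.9 μs.
Leg 4: γ = 67.3; τ_4 = 469.2/67.30 = 6.972 μs.
Total: 45.63 + 5.422 + 170.9 + 6.972 μs.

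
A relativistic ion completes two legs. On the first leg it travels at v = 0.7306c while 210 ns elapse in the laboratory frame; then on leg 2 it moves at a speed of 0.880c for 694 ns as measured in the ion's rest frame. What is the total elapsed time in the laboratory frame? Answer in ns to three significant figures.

Leg 1: 210 ns is already measured in the laboratory frame.
Leg 2: γ = 1/√(1 − 0.880²) = 1/√0.2256 = 2.105; Δt_2 = 2.105 × 694 = 1461 ns.
Total: 210.0 + 1461 ns.

Δt = 1670 ns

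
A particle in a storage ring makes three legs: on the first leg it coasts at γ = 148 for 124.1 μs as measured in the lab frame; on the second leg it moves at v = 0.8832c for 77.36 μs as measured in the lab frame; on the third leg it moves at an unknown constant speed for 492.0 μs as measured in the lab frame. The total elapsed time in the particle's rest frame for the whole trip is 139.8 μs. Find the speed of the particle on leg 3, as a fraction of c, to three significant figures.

β = 0.978

Leg 1: γ = 148; τ_1 = 124.1/148.0 = 0.8385 μs.
Leg 2: γ = 1/√(1 − 0.8832²) = 1/√0.2200 = 2.132; τ_2 = 77.36/2.132 = 36.28 μs.
Leg 3: speed unknown; τ_3 = 492.0/γ_3.
Total proper time: 0.8385 + 36.28 + τ_3 = 139.8, so τ_3 = 139.8 − 37.12 = 102.7 μs.
γ_3 = 492.0/102.7 = 4.792; β = √(1 − 1/γ²) = √0.9564.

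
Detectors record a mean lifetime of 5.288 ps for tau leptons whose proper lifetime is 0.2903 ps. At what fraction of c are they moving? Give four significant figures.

γ = Δt/τ₀ = 5.288/0.2903 = 18.22
β = √(1 − 1/γ²) = √(1 − 0.003014) = √0.9970

β = 0.9985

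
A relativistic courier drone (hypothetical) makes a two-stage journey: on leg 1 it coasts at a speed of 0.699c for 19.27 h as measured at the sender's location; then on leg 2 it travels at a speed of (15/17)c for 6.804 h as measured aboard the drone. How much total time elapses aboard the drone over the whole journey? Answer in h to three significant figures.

Leg 1: γ = 1/√(1 − 0.699²) = 1/√0.5114 = 1.398; τ_1 = 19.27/1.398 = 13.78 h.
Leg 2: 6.804 h is already measured aboard the drone.
Total: 13.78 + 6.804 h.

τ = 20.6 h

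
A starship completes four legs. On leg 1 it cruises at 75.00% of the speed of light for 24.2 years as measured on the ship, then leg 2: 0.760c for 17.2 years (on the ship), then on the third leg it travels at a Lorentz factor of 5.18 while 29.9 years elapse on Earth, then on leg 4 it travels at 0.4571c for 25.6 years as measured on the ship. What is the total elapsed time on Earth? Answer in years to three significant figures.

Δt = 122 years

Leg 1: β = 0.7500; γ = 1/√(1 − 0.7500²) = 1/√0.4375 = 1.512; Δt_1 = 1.512 × 24.2 = 36.59 years.
Leg 2: γ = 1/√(1 − 0.760²) = 1/√0.4224 = 1.539; Δt_2 = 1.539 × 17.2 = 26.46 years.
Leg 3: 29.9 years is already measured on Earth.
Leg 4: γ = 1/√(1 − 0.4571²) = 1/√0.7911 = 1.124; Δt_4 = 1.124 × 25.6 = 28.78 years.
Total: 36.59 + 26.46 + 29.90 + 28.78 years.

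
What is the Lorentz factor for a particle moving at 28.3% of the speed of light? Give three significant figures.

β = 0.283; γ = 1/√(1 − 0.283²) = 1/√0.9199 = 1.043

γ = 1.04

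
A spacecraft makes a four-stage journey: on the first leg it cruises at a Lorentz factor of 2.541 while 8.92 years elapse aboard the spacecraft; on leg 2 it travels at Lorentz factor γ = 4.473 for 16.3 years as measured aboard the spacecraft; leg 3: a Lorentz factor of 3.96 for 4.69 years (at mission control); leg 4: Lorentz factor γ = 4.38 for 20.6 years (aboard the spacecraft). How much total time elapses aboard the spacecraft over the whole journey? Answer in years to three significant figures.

τ = 47.0 years

Leg 1: 8.92 years is already measured aboard the spacecraft.
Leg 2: 16.3 years is already measured aboard the spacecraft.
Leg 3: γ = 3.96; τ_3 = 4.69/3.960 = 1.184 years.
Leg 4: 20.6 years is already measured aboard the spacecraft.
Total: 8.920 + 16.30 + 1.184 + 20.60 years.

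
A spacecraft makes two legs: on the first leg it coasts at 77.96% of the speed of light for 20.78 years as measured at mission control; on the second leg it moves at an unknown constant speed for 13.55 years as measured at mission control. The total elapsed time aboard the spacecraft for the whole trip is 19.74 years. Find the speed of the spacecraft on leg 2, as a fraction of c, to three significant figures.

Leg 1: β = 0.7796; γ = 1/√(1 − 0.7796²) = 1/√0.3922 = 1.597; τ_1 = 20.78/1.597 = 13.01 years.
Leg 2: speed unknown; τ_2 = 13.55/γ_2.
Total proper time: 13.01 + τ_2 = 19.74, so τ_2 = 19.74 − 13.01 = 6.726 years.
γ_2 = 13.55/6.726 = 2.015; β = √(1 − 1/γ²) = √0.7536.

β = 0.868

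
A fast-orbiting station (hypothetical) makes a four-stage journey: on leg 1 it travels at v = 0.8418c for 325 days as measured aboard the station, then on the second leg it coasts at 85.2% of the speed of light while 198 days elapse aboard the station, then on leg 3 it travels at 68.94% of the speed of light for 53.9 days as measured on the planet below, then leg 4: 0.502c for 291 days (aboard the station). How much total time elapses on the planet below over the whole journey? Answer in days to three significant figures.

Δt = 1370 days

Leg 1: γ = 1/√(1 − 0.8418²) = 1/√0.2914 = 1.853; Δt_1 = 1.853 × 325 = 602.1 days.
Leg 2: β = 0.852; γ = 1/√(1 − 0.852²) = 1/√0.2741 = 1.910; Δt_2 = 1.910 × 198 = 378.2 days.
Leg 3: 53.9 days is already measured on the planet below.
Leg 4: γ = 1/√(1 − 0.502²) = 1/√0.7480 = 1.156; Δt_4 = 1.156 × 291 = 336.5 days.
Total: 602.1 + 378.2 + 53.90 + 336.5 days.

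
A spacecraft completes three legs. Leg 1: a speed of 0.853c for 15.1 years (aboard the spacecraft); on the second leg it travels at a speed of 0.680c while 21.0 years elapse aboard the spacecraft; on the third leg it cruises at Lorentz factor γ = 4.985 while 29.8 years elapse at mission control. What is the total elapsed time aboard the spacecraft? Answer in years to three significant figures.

τ = 42.1 years

Leg 1: 15.1 years is already measured aboard the spacecraft.
Leg 2: 21.0 years is already measured aboard the spacecraft.
Leg 3: γ = 4.985; τ_3 = 29.8/4.985 = 5.978 years.
Total: 15.10 + 21.00 + 5.978 years.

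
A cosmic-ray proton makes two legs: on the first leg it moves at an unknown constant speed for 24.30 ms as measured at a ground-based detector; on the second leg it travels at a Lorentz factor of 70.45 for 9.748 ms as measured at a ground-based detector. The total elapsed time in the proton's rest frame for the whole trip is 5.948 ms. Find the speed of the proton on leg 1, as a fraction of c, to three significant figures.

β = 0.971

Leg 1: speed unknown; τ_1 = 24.30/γ_1.
Leg 2: γ = 70.45; τ_2 = 9.748/70.45 = 0.1384 ms.
Total proper time: τ_1 + 0.1384 = 5.948, so τ_1 = 5.948 − 0.1384 = 5.810 ms.
γ_1 = 24.30/5.810 = 4.183; β = √(1 − 1/γ²) = √0.9428.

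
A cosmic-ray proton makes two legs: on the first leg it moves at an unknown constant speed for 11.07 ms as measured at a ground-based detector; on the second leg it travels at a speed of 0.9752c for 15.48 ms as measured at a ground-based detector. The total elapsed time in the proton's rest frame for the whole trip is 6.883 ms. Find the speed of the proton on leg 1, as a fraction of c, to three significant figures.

Leg 1: speed unknown; τ_1 = 11.07/γ_1.
Leg 2: γ = 1/√(1 − 0.9752²) = 1/√0.04898 = 4.518; τ_2 = 15.48/4.518 = 3.426 ms.
Total proper time: τ_1 + 3.426 = 6.883, so τ_1 = 6.883 − 3.426 = 3.457 ms.
γ_1 = 11.07/3.457 = 3.202; β = √(1 − 1/γ²) = √0.9025.

β = 0.950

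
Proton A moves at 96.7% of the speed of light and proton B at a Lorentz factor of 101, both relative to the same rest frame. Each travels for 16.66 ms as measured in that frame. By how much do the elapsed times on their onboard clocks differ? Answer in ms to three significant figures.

|τ_A − τ_B| = 4.08 ms

A: β = 0.967; γ = 1/√(1 − 0.967²) = 1/√0.06491 = 3.925; τ_A = 16.66/3.925 = 4.245 ms.
B: γ = 101; τ_B = 16.66/101.0 = 0.1650 ms.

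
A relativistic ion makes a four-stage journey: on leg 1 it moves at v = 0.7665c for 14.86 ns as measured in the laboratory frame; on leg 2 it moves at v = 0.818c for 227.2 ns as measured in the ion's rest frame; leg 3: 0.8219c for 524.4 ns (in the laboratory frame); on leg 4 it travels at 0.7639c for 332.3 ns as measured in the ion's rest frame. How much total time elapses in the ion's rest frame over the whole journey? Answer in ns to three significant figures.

τ = 868 ns

Leg 1: γ = 1/√(1 − 0.7665²) = 1/√0.4125 = 1.557; τ_1 = 14.86/1.557 = 9.544 ns.
Leg 2: 227.2 ns is already measured in the ion's rest frame.
Leg 3: γ = 1/√(1 − 0.8219²) = 1/√0.3245 = 1.756; τ_3 = 524.4/1.756 = 298.7 ns.
Leg 4: 332.3 ns is already measured in the ion's rest frame.
Total: 9.544 + 227.2 + 298.7 + 332.3 ns.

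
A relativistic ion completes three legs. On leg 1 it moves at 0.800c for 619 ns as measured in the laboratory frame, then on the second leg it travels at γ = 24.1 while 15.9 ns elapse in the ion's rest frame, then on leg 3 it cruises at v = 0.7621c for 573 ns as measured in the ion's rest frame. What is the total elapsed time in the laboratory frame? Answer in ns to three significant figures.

Leg 1: 619 ns is already measured in the laboratory frame.
Leg 2: γ = 24.1; Δt_2 = 24.10 × 15.9 = 383.2 ns.
Leg 3: γ = 1/√(1 − 0.7621²) = 1/√0.4192 = 1.544; Δt_3 = 1.544 × 573 = 885.0 ns.
Total: 619.0 + 383.2 + 885.0 ns.

Δt = 1890 ns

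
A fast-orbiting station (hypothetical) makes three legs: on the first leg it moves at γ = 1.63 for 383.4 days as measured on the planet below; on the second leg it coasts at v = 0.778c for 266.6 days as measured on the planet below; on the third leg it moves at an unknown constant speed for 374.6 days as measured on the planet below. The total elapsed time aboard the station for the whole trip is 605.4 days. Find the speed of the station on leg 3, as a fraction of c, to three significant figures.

Leg 1: γ = 1.63; τ_1 = 383.4/1.630 = 235.2 days.
Leg 2: γ = 1/√(1 − 0.778²) = 1/√0.3947 = 1.592; τ_2 = 266.6/1.592 = 167.5 days.
Leg 3: speed unknown; τ_3 = 374.6/γ_3.
Total proper time: 235.2 + 167.5 + τ_3 = 605.4, so τ_3 = 605.4 − 402.7 = 202.7 days.
γ_3 = 374.6/202.7 = 1.848; β = √(1 − 1/γ²) = √0.7072.

β = 0.841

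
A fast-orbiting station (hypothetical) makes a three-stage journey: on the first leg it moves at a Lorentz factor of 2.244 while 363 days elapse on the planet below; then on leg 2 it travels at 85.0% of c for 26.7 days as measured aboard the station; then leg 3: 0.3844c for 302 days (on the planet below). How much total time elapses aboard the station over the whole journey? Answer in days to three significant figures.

τ = 467 days

Leg 1: γ = 2.244; τ_1 = 363/2.244 = 161.8 days.
Leg 2: 26.7 days is already measured aboard the station.
Leg 3: γ = 1/√(1 − 0.3844²) = 1/√0.8522 = 1.083; τ_3 = 302/1.083 = 278.8 days.
Total: 161.8 + 26.70 + 278.8 days.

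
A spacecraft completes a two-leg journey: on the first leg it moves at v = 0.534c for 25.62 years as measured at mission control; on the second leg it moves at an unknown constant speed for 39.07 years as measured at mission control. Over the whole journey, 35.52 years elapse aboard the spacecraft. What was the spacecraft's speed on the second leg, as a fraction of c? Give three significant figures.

Leg 1: γ = 1/√(1 − 0.534²) = 1/√0.7148 = 1.183; τ_1 = 25.62/1.183 = 21.66 years.
Leg 2: speed unknown; τ_2 = 39.07/γ_2.
Total proper time: 21.66 + τ_2 = 35.52, so τ_2 = 35.52 − 21.66 = 13.86 years.
γ_2 = 39.07/13.86 = 2.819; β = √(1 − 1/γ²) = √0.8742.

β = 0.935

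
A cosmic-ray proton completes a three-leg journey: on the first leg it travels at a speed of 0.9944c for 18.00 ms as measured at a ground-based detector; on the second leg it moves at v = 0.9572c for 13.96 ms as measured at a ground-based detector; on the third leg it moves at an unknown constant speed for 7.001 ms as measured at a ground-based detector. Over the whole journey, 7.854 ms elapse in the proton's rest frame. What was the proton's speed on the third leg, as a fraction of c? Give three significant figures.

β = 0.962

Leg 1: γ = 1/√(1 − 0.9944²) = 1/√0.01117 = 9.462; τ_1 = 18.00/9.462 = 1.902 ms.
Leg 2: γ = 1/√(1 − 0.9572²) = 1/√0.08377 = 3.455; τ_2 = 13.96/3.455 = 4.040 ms.
Leg 3: speed unknown; τ_3 = 7.001/γ_3.
Total proper time: 1.902 + 4.040 + τ_3 = 7.854, so τ_3 = 7.854 − 5.943 = 1.911 ms.
γ_3 = 7.001/1.911 = 3.663; β = √(1 − 1/γ²) = √0.9255.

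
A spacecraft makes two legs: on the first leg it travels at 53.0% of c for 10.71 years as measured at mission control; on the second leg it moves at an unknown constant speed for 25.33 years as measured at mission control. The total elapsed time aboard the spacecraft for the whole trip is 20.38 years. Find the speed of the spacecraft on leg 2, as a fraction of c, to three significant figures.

β = 0.895

Leg 1: β = 0.530; γ = 1/√(1 − 0.530²) = 1/√0.7191 = 1.179; τ_1 = 10.71/1.179 = 9.082 years.
Leg 2: speed unknown; τ_2 = 25.33/γ_2.
Total proper time: 9.082 + τ_2 = 20.38, so τ_2 = 20.38 − 9.082 = 11.30 years.
γ_2 = 25.33/11.30 = 2.242; β = √(1 − 1/γ²) = √0.8011.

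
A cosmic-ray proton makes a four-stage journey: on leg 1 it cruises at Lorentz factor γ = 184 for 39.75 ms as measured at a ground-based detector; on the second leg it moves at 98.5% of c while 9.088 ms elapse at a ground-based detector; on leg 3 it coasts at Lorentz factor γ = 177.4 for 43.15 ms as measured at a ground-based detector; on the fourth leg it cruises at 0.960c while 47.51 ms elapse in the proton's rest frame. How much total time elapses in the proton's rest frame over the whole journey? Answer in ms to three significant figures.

τ = 49.5 ms

Leg 1: γ = 184; τ_1 = 39.75/184.0 = 0.2160 ms.
Leg 2: β = 0.985; γ = 1/√(1 − 0.985²) = 1/√0.02977 = 5.795; τ_2 = 9.088/5.795 = 1.568 ms.
Leg 3: γ = 177.4; τ_3 = 43.15/177.4 = 0.2432 ms.
Leg 4: 47.51 ms is already measured in the proton's rest frame.
Total: 0.2160 + 1.568 + 0.2432 + 47.51 ms.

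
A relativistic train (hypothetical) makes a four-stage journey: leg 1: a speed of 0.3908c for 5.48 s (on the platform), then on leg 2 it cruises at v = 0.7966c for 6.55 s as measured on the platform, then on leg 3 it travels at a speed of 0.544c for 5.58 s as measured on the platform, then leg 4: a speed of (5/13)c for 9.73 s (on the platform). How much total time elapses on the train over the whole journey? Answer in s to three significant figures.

τ = 22.7 s

Leg 1: γ = 1/√(1 − 0.3908²) = 1/√0.8473 = 1.086; τ_1 = 5.48/1.086 = 5.044 s.
Leg 2: γ = 1/√(1 − 0.7966²) = 1/√0.3654 = 1.654; τ_2 = 6.55/1.654 = 3.960 s.
Leg 3: γ = 1/√(1 − 0.544²) = 1/√0.7041 = 1.192; τ_3 = 5.58/1.192 = 4.682 s.
Leg 4: γ = 1/√(1 − (5/13)²) = 13/12 ≈ 1.083; τ_4 = 9.73/1.083 = 8.982 s.
Total: 5.044 + 3.960 + 4.682 + 8.982 s.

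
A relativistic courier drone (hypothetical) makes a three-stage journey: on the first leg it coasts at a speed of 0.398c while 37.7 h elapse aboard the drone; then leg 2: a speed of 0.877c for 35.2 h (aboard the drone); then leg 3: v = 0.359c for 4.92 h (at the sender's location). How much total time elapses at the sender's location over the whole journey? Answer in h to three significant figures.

Δt = 119 h

Leg 1: γ = 1/√(1 − 0.398²) = 1/√0.8416 = 1.090; Δt_1 = 1.090 × 37.7 = 41.10 h.
Leg 2: γ = 1/√(1 − 0.877²) = 1/√0.2309 = 2.081; Δt_2 = 2.081 × 35.2 = 73.26 h.
Leg 3: 4.92 h is already measured at the sender's location.
Total: 41.10 + 73.26 + 4.920 h.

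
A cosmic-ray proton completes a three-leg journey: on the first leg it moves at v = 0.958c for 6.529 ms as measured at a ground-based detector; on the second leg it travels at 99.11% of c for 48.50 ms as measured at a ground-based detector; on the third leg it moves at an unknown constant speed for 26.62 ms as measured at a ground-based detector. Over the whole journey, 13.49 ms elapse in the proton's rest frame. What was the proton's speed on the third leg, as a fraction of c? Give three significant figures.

Leg 1: γ = 1/√(1 − 0.958²) = 1/√0.08224 = 3.487; τ_1 = 6.529/3.487 = 1.872 ms.
Leg 2: β = 0.9911; γ = 1/√(1 − 0.9911²) = 1/√0.01772 = 7.512; τ_2 = 48.50/7.512 = 6.456 ms.
Leg 3: speed unknown; τ_3 = 26.62/γ_3.
Total proper time: 1.872 + 6.456 + τ_3 = 13.49, so τ_3 = 13.49 − 8.329 = 5.161 ms.
γ_3 = 26.62/5.161 = 5.158; β = √(1 − 1/γ²) = √0.9624.

β = 0.981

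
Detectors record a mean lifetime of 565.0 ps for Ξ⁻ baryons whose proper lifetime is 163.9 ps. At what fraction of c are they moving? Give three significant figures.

v = 0.957c

γ = Δt/τ₀ = 565.0/163.9 = 3.447
β = √(1 − 1/γ²) = √(1 − 0.08415) = √0.9158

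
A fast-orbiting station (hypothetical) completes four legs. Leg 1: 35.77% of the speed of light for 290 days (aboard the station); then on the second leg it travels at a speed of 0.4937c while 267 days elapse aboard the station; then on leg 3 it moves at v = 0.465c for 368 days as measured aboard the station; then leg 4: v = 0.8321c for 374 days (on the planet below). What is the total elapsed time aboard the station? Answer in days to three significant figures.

τ = 1130 days

Leg 1: 290 days is already measured aboard the station.
Leg 2: 267 days is already measured aboard the station.
Leg 3: 368 days is already measured aboard the station.
Leg 4: γ = 1/√(1 − 0.8321²) = 1/√0.3076 = 1.803; τ_4 = 374/1.803 = 207.4 days.
Total: 290.0 + 267.0 + 368.0 + 207.4 days.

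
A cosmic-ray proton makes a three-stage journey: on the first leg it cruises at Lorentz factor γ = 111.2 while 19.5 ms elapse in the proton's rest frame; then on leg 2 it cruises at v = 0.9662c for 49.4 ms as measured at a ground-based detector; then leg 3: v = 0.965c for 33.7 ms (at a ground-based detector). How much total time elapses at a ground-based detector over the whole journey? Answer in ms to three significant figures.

Leg 1: γ = 111.2; Δt_1 = 111.2 × 19.5 = 2168 ms.
Leg 2: 49.4 ms is already measured at a ground-based detector.
Leg 3: 33.7 ms is already measured at a ground-based detector.
Total: 2168 + 49.40 + 33.70 ms.

Δt = 2250 ms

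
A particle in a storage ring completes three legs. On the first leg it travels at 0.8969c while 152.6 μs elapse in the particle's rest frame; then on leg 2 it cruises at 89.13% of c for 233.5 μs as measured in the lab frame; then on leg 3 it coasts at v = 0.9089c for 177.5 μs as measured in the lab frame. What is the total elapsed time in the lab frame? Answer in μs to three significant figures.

Leg 1: γ = 1/√(1 − 0.8969²) = 1/√0.1956 = 2.261; Δt_1 = 2.261 × 152.6 = 345.1 μs.
Leg 2: 233.5 μs is already measured in the lab frame.
Leg 3: 177.5 μs is already measured in the lab frame.
Total: 345.1 + 233.5 + 177.5 μs.

Δt = 756 μs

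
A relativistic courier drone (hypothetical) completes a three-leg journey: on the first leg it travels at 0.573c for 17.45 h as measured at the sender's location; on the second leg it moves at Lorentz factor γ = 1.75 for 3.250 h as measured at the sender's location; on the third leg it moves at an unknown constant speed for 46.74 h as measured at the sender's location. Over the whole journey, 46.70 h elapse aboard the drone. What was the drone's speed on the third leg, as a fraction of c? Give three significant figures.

β = 0.757

Leg 1: γ = 1/√(1 − 0.573²) = 1/√0.6717 = 1.220; τ_1 = 17.45/1.220 = 14.30 h.
Leg 2: γ = 1.75; τ_2 = 3.250/1.750 = 1.857 h.
Leg 3: speed unknown; τ_3 = 46.74/γ_3.
Total proper time: 14.30 + 1.857 + τ_3 = 46.70, so τ_3 = 46.70 − 16.16 = 30.54 h.
γ_3 = 46.74/30.54 = 1.530; β = √(1 − 1/γ²) = √0.5730.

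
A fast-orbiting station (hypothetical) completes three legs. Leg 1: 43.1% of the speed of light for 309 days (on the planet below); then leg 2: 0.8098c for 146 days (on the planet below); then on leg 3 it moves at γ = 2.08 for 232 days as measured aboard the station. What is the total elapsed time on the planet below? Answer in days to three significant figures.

Leg 1: 309 days is already measured on the planet below.
Leg 2: 146 days is already measured on the planet below.
Leg 3: γ = 2.08; Δt_3 = 2.080 × 232 = 482.6 days.
Total: 309.0 + 146.0 + 482.6 days.

Δt = 938 days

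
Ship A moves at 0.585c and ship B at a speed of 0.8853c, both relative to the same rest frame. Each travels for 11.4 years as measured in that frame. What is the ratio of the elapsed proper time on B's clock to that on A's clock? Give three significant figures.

τ_B/τ_A = 0.573

A: γ = 1/√(1 − 0.585²) = 1/√0.6578 = 1.233. B: γ = 1/√(1 − 0.8853²) = 1/√0.2162 = 2.150.
τ_A/τ_B = γ_B/γ_A = 2.150/1.233 = 1.744, so τ_B/τ_A = 0.5734.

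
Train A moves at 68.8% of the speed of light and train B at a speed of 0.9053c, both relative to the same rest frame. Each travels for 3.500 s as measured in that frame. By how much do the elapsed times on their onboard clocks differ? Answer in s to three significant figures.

A: β = 0.688; γ = 1/√(1 − 0.688²) = 1/√0.5267 = 1.378; τ_A = 3.500/1.378 = 2.540 s.
B: γ = 1/√(1 − 0.9053²) = 1/√0.1804 = 2.354; τ_B = 3.500/2.354 = 1.487 s.

|τ_A − τ_B| = 1.05 s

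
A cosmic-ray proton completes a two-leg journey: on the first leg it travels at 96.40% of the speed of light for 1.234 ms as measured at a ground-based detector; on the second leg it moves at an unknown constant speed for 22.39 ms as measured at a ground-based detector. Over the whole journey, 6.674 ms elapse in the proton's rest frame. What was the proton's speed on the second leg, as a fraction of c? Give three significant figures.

β = 0.959

Leg 1: β = 0.9640; γ = 1/√(1 − 0.9640²) = 1/√0.07070 = 3.761; τ_1 = 1.234/3.761 = 0.3281 ms.
Leg 2: speed unknown; τ_2 = 22.39/γ_2.
Total proper time: 0.3281 + τ_2 = 6.674, so τ_2 = 6.674 − 0.3281 = 6.346 ms.
γ_2 = 22.39/6.346 = 3.528; β = √(1 − 1/γ²) = √0.9197.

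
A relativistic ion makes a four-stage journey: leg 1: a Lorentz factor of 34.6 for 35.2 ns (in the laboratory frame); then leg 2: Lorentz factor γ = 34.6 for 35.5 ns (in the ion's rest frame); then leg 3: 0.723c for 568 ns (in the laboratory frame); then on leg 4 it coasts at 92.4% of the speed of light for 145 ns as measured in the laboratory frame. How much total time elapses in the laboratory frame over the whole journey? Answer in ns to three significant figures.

Leg 1: 35.2 ns is already measured in the laboratory frame.
Leg 2: γ = 34.6; Δt_2 = 34.60 × 35.5 = 1228 ns.
Leg 3: 568 ns is already measured in the laboratory frame.
Leg 4: 145 ns is already measured in the laboratory frame.
Total: 35.20 + 1228 + 568.0 + 145.0 ns.

Δt = 1980 ns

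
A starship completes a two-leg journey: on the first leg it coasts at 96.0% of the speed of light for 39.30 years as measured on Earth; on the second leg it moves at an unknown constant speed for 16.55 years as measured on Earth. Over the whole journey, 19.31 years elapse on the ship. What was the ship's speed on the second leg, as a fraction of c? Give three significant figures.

β = 0.865

Leg 1: β = 0.960; γ = 1/√(1 − 0.960²) = 1/√0.07840 = 3.571; τ_1 = 39.30/3.571 = 11.00 years.
Leg 2: speed unknown; τ_2 = 16.55/γ_2.
Total proper time: 11.00 + τ_2 = 19.31, so τ_2 = 19.31 − 11.00 = 8.306 years.
γ_2 = 16.55/8.306 = 1.993; β = √(1 − 1/γ²) = √0.7481.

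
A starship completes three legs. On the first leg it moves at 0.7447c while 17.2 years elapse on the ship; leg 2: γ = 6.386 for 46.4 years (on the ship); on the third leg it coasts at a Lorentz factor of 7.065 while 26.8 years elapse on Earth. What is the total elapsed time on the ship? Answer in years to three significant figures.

Leg 1: 17.2 years is already measured on the ship.
Leg 2: 46.4 years is already measured on the ship.
Leg 3: γ = 7.065; τ_3 = 26.8/7.065 = 3.793 years.
Total: 17.20 + 46.40 + 3.793 years.

τ = 67.4 years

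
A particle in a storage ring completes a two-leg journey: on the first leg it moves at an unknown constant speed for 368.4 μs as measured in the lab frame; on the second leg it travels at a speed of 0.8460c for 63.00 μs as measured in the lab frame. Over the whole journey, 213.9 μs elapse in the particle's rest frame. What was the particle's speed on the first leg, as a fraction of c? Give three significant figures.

Leg 1: speed unknown; τ_1 = 368.4/γ_1.
Leg 2: γ = 1/√(1 − 0.8460²) = 1/√0.2843 = 1.876; τ_2 = 63.00/1.876 = 33.59 μs.
Total proper time: τ_1 + 33.59 = 213.9, so τ_1 = 213.9 − 33.59 = 180.3 μs.
γ_1 = 368.4/180.3 = 2.043; β = √(1 − 1/γ²) = √0.7604.

β = 0.872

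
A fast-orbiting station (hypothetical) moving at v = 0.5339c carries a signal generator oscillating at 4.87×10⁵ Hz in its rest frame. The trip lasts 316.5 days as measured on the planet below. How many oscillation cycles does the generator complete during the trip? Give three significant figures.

γ = 1/√(1 − 0.5339²) = 1/√0.7150 = 1.183
The oscillator's own cycle count is N = f × τ where τ is the proper time aboard the station. τ = Δt/γ = 316.5/1.183 = 267.6 days = 2.312×10⁷ s.
N = 4.87×10⁵ × 2.312×10⁷ = 1.126×10¹³.

N = 1.13×10¹³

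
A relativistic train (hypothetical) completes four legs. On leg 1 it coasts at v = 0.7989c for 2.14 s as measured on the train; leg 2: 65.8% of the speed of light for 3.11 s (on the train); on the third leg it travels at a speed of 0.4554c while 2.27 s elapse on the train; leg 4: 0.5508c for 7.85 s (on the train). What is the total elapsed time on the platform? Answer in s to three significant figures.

Δt = 19.6 s

Leg 1: γ = 1/√(1 − 0.7989²) = 1/√0.3618 = 1.663; Δt_1 = 1.663 × 2.14 = 3.558 s.
Leg 2: β = 0.658; γ = 1/√(1 − 0.658²) = 1/√0.5670 = 1.328; Δt_2 = 1.328 × 3.11 = 4.130 s.
Leg 3: γ = 1/√(1 − 0.4554²) = 1/√0.7926 = 1.123; Δt_3 = 1.123 × 2.27 = 2.550 s.
Leg 4: γ = 1/√(1 − 0.5508²) = 1/√0.6966 = 1.198; Δt_4 = 1.198 × 7.85 = 9.405 s.
Total: 3.558 + 4.130 + 2.550 + 9.405 s.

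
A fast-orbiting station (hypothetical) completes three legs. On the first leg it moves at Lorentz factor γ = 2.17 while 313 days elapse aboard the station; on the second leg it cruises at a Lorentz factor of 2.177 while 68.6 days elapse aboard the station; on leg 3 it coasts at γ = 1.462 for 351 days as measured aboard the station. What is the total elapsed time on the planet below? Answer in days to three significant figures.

Leg 1: γ = 2.17; Δt_1 = 2.170 × 313 = 679.2 days.
Leg 2: γ = 2.177; Δt_2 = 2.177 × 68.6 = 149.3 days.
Leg 3: γ = 1.462; Δt_3 = 1.462 × 351 = 513.2 days.
Total: 679.2 + 149.3 + 513.2 days.

Δt = 1340 days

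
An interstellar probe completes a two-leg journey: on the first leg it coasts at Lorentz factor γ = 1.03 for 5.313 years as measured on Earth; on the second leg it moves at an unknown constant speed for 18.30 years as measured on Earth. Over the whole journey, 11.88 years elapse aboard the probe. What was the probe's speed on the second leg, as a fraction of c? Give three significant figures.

Leg 1: γ = 1.03; τ_1 = 5.313/1.030 = 5.158 years.
Leg 2: speed unknown; τ_2 = 18.30/γ_2.
Total proper time: 5.158 + τ_2 = 11.88, so τ_2 = 11.88 − 5.158 = 6.722 years.
γ_2 = 18.30/6.722 = 2.723; β = √(1 − 1/γ²) = √0.8651.

β = 0.930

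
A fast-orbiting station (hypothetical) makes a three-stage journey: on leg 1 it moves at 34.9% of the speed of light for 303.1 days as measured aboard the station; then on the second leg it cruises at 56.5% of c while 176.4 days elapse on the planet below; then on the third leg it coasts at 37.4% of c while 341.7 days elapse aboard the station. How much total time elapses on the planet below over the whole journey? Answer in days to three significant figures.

Δt = 868 days

Leg 1: β = 0.349; γ = 1/√(1 − 0.349²) = 1/√0.8782 = 1.067; Δt_1 = 1.067 × 303.1 = 323.4 days.
Leg 2: 176.4 days is already measured on the planet below.
Leg 3: β = 0.374; γ = 1/√(1 − 0.374²) = 1/√0.8601 = 1.078; Δt_3 = 1.078 × 341.7 = 368.4 days.
Total: 323.4 + 176.4 + 368.4 days.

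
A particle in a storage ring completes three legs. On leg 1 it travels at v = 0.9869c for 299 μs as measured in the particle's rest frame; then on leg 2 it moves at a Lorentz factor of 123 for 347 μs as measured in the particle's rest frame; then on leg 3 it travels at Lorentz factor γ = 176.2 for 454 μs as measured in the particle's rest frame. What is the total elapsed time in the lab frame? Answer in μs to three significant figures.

Δt = 1.25×10⁵ μs

Leg 1: γ = 1/√(1 − 0.9869²) = 1/√0.02603 = 6.198; Δt_1 = 6.198 × 299 = 1853 μs.
Leg 2: γ = 123; Δt_2 = 123.0 × 347 = 4.268×10⁴ μs.
Leg 3: γ = 176.2; Δt_3 = 176.2 × 454 = 7.999×10⁴ μs.
Total: 1853 + 4.268×10⁴ + 7.999×10⁴ μs.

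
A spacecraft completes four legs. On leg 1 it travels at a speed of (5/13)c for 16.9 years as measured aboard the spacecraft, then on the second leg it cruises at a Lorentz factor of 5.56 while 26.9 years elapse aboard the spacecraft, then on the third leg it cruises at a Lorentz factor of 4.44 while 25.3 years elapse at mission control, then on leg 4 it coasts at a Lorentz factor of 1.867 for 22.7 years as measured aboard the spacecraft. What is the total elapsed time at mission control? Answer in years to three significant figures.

Leg 1: γ = 1/√(1 − (5/13)²) = 13/12 ≈ 1.083; Δt_1 = 1.083 × 16.9 = 18.31 years.
Leg 2: γ = 5.56; Δt_2 = 5.560 × 26.9 = 149.6 years.
Leg 3: 25.3 years is already measured at mission control.
Leg 4: γ = 1.867; Δt_4 = 1.867 × 22.7 = 42.38 years.
Total: 18.31 + 149.6 + 25.30 + 42.38 years.

Δt = 236 years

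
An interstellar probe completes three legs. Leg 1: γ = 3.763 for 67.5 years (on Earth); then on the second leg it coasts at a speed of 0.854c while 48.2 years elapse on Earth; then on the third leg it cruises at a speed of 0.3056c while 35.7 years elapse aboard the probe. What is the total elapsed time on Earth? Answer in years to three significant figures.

Leg 1: 67.5 years is already measured on Earth.
Leg 2: 48.2 years is already measured on Earth.
Leg 3: γ = 1/√(1 − 0.3056²) = 1/√0.9066 = 1.050; Δt_3 = 1.050 × 35.7 = 37.49 years.
Total: 67.50 + 48.20 + 37.49 years.

Δt = 153 years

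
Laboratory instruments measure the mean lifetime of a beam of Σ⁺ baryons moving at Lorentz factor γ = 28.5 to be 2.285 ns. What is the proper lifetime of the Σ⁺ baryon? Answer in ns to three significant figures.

γ = 28.5
The lab-frame lifetime is the dilated interval; the proper lifetime is τ₀ = Δt/γ = 2.285/28.50 ns.

τ₀ = 0.0802 ns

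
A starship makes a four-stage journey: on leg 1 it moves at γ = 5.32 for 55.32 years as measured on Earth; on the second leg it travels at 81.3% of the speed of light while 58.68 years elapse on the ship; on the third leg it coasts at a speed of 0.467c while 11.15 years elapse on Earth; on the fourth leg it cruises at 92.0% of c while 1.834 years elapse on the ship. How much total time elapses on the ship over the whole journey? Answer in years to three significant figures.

τ = 80.8 years

Leg 1: γ = 5.32; τ_1 = 55.32/5.320 = 10.40 years.
Leg 2: 58.68 years is already measured on the ship.
Leg 3: γ = 1/√(1 − 0.467²) = 1/√0.7819 = 1.131; τ_3 = 11.15/1.131 = 9.859 years.
Leg 4: 1.834 years is already measured on the ship.
Total: 10.40 + 58.68 + 9.859 + 1.834 years.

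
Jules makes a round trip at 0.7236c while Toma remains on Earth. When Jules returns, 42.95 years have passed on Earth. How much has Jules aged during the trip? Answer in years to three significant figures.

τ = 29.6 years

γ = 1/√(1 − 0.7236²) = 1/√0.4764 = 1.449
Jules's clock measures proper time along the trip: τ = Δt/γ = 42.95/1.449 years.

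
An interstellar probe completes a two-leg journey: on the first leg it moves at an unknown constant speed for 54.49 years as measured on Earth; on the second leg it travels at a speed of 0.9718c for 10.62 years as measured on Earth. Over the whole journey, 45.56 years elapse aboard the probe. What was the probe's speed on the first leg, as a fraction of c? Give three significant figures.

Leg 1: speed unknown; τ_1 = 54.49/γ_1.
Leg 2: γ = 1/√(1 − 0.9718²) = 1/√0.05560 = 4.241; τ_2 = 10.62/4.241 = 2.504 years.
Total proper time: τ_1 + 2.504 = 45.56, so τ_1 = 45.56 − 2.504 = 43.06 years.
γ_1 = 54.49/43.06 = 1.266; β = √(1 − 1/γ²) = √0.3756.

β = 0.613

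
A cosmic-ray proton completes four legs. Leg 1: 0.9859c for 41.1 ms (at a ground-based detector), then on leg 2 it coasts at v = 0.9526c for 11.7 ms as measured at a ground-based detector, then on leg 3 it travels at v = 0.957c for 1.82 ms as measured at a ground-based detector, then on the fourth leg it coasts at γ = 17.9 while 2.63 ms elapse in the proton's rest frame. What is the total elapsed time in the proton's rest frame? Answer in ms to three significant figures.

Leg 1: γ = 1/√(1 − 0.9859²) = 1/√0.02800 = 5.976; τ_1 = 41.1/5.976 = 6.877 ms.
Leg 2: γ = 1/√(1 − 0.9526²) = 1/√0.09255 = 3.287; τ_2 = 11.7/3.287 = 3.559 ms.
Leg 3: γ = 1/√(1 − 0.957²) = 1/√0.08415 = 3.447; τ_3 = 1.82/3.447 = 0.5280 ms.
Leg 4: 2.63 ms is already measured in the proton's rest frame.
Total: 6.877 + 3.559 + 0.5280 + 2.630 ms.

τ = 13.6 ms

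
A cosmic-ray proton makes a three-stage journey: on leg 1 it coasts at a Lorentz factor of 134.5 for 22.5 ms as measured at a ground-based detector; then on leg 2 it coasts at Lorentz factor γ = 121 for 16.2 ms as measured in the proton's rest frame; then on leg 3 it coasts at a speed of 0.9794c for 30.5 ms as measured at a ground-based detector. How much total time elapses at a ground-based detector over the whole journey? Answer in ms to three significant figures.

Leg 1: 22.5 ms is already measured at a ground-based detector.
Leg 2: γ = 121; Δt_2 = 121.0 × 16.2 = 1960 ms.
Leg 3: 30.5 ms is already measured at a ground-based detector.
Total: 22.50 + 1960 + 30.50 ms.

Δt = 2010 ms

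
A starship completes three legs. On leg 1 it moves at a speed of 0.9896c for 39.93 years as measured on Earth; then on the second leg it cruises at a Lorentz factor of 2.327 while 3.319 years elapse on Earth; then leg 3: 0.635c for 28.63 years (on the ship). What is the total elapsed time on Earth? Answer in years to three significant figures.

Leg 1: 39.93 years is already measured on Earth.
Leg 2: 3.319 years is already measured on Earth.
Leg 3: γ = 1/√(1 − 0.635²) = 1/√0.5968 = 1.294; Δt_3 = 1.294 × 28.63 = 37.06 years.
Total: 39.93 + 3.319 + 37.06 years.

Δt = 80.3 years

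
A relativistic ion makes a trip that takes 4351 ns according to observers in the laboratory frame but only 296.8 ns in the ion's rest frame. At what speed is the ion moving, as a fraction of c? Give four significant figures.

v = 0.9977c

The proper time is measured in the ion's rest frame (both events occur at the ion's location); Δt is measured in the laboratory frame. γ = Δt/τ = 4351/296.8 = 14.66.
β = √(1 − 1/γ²) = √(1 − 0.004653) = √0.9953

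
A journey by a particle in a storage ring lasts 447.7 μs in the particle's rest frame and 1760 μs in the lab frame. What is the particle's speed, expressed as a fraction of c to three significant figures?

The proper time is measured in the particle's rest frame (both events occur at the particle's location); Δt is measured in the lab frame. γ = Δt/τ = 1760/447.7 = 3.931.
β = √(1 − 1/γ²) = √(1 − 0.06471) = √0.9353

β = 0.967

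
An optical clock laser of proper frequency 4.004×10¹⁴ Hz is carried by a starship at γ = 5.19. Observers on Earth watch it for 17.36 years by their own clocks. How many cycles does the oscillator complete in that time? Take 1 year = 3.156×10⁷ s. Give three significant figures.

N = 4.23×10²²

γ = 5.19
During 17.36 years of lab time, the oscillator's proper time advances by τ = Δt/γ = 17.36/5.190 = 3.345 years = 1.056×10⁸ s.
N = f × τ = 4.004×10¹⁴ × 1.056×10⁸ = 4.227×10²².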